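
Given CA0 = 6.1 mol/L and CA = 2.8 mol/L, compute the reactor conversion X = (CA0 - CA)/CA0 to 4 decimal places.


X = (CA0 - CA) / CA0
X = (6.1 - 2.8) / 6.1
X = 3.3 / 6.1
X = 0.5410


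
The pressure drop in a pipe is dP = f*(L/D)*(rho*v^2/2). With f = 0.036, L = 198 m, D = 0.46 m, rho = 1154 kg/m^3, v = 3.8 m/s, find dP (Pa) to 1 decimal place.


dP = f * (L/D) * (rho*v^2/2)
dP = 0.036 * (198/0.46) * (1154*3.8^2/2)
L/D = 430.43478261
rho*v^2/2 = 1154*14.44/2 = 8331.88
dP = 0.036 * 430.43478261 * 8331.88
dP = 129107.9 Pa


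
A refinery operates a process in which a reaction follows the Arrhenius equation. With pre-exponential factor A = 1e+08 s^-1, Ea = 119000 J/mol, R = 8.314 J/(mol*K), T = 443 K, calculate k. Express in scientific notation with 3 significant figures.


k = A * exp(-Ea/(R*T))
k = 1e+08 * exp(-119000 / (8.314 * 443))
k = 1e+08 * exp(-32.309722)
k = 9.29e-07


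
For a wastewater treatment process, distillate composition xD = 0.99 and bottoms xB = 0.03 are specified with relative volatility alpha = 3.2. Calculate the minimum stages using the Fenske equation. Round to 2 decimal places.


N_min = ln((xD*(1-xB))/(xB*(1-xD))) / ln(alpha)
Numerator inside ln: 0.9603 / 0.0003 = 3201.0
ln(3201.0) = 8.071219
ln(alpha) = ln(3.2) = 1.163151
N_min = 8.071219 / 1.163151 = 6.94


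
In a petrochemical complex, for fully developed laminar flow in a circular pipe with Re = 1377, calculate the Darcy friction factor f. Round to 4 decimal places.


f = 64 / Re
f = 64 / 1377
f = 0.0465


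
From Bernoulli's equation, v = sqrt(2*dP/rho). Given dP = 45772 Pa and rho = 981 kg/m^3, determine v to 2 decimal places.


v = sqrt(2*dP/rho)
v = sqrt(2*45772/981)
v = sqrt(93.317023)
v = 9.66 m/s


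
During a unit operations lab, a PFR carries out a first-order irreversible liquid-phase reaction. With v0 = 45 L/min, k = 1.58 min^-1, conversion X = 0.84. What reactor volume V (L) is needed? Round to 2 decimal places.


V = (v0/k) * ln(1/(1-X))
V = (45/1.58) * ln(1/(1-0.84))
V = 28.481013 * ln(6.25)
V = 28.481013 * 1.832581
V = 52.19 L


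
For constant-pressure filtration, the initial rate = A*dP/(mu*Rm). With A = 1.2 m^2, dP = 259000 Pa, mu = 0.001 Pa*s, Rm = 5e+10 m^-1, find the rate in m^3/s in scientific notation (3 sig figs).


rate = A * dP / (mu * Rm)
rate = 1.2 * 259000 / (0.001 * 5e+10)
rate = 310800.0 / 5.000e+07
rate = 6.22e-03 m^3/s


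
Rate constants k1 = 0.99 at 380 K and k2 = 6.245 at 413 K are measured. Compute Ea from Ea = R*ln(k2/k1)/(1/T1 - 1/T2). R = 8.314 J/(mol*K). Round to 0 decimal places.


Ea = R * ln(k2/k1) / (1/T1 - 1/T2)
ln(k2/k1) = ln(6.245/0.99) = 1.8418315
1/T1 - 1/T2 = 1/380 - 1/413 = 0.000210271441
Ea = 8.314 * 1.8418315 / 0.000210271441
Ea = 72825 J/mol


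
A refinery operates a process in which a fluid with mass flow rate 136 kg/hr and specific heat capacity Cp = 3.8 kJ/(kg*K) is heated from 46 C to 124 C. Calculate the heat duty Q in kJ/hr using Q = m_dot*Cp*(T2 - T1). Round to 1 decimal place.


Q = m_dot * Cp * (T2 - T1)
Q = 136 * 3.8 * (124 - 46)
Q = 136 * 3.8 * 78
Q = 40310.4 kJ/hr


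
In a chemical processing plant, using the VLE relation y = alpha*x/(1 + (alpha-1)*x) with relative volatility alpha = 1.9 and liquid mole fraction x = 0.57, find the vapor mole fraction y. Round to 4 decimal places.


y = alpha*x / (1 + (alpha-1)*x)
y = 1.9*0.57 / (1 + (1.9-1)*0.57)
y = 1.083 / (1 + 0.513)
y = 1.083 / 1.513
y = 0.7158


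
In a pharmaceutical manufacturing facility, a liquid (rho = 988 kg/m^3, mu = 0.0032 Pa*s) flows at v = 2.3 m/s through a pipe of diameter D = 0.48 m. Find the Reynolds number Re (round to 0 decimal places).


Re = rho * v * D / mu
Re = 988 * 2.3 * 0.48 / 0.0032
Re = 1090.752 / 0.0032
Re = 340860


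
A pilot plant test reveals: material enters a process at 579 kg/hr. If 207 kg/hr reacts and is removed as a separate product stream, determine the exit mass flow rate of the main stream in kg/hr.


Steady-state mass balance on the main outlet: F_out = F_in - F_removed
F_out = 579 - 207
F_out = 372 kg/hr


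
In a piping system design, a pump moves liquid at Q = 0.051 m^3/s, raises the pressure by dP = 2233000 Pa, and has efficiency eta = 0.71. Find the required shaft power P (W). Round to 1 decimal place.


P = Q * dP / eta
P = 0.051 * 2233000 / 0.71
P = 113883.0 / 0.71
P = 160398.6 W


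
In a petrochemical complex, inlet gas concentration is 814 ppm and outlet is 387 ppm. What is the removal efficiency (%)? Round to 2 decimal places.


Efficiency = (G_in - G_out) / G_in * 100%
Efficiency = (814 - 387) / 814 * 100
Efficiency = 427 / 814 * 100
Efficiency = 52.46%


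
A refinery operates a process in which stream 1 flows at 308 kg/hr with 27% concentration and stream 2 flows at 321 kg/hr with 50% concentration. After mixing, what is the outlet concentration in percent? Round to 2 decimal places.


Mass balance on solute: F1*x1 + F2*x2 = F3*x3
F3 = F1 + F2 = 308 + 321 = 629 kg/hr
x3 = (F1*x1 + F2*x2)/F3
x3 = (308*0.27 + 321*0.5) / 629
x3 = 38.74%


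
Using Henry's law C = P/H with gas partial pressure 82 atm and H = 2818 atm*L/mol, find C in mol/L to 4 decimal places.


C = P / H
C = 82 / 2818
C = 0.0291 mol/L


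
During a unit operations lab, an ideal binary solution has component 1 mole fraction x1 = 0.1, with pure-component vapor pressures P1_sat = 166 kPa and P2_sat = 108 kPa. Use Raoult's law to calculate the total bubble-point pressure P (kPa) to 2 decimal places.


P = x1*P1_sat + x2*P2_sat
x2 = 1 - x1 = 1 - 0.1 = 0.9
P = 0.1*166 + 0.9*108
P = 16.6 + 97.2
P = 113.80 kPa


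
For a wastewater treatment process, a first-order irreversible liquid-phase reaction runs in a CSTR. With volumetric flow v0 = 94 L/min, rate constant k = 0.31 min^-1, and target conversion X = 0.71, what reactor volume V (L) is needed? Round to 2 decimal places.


V = v0 * X / (k * (1 - X))
V = 94 * 0.71 / (0.31 * (1 - 0.71))
V = 66.74 / (0.31 * 0.29)
V = 66.74 / 0.0899
V = 742.38 L


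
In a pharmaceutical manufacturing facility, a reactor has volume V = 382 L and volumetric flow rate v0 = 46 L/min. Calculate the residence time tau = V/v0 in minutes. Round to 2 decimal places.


tau = V / v0
tau = 382 / 46
tau = 8.30 min


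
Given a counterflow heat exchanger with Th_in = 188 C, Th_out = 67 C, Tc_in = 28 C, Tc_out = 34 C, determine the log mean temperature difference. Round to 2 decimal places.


dT1 = Th_in - Tc_out = 188 - 34 = 154
dT2 = Th_out - Tc_in = 67 - 28 = 39
LMTD = (dT1 - dT2) / ln(dT1/dT2)
LMTD = (154 - 39) / ln(154/39)
LMTD = 83.73 K


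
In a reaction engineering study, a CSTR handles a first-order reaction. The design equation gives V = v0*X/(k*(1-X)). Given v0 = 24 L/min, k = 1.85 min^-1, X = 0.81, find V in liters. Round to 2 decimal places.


V = v0 * X / (k * (1 - X))
V = 24 * 0.81 / (1.85 * (1 - 0.81))
V = 19.44 / (1.85 * 0.19)
V = 19.44 / 0.3515
V = 55.31 L


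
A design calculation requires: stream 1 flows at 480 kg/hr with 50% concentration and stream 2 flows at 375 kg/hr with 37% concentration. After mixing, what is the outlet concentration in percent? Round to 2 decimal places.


Mass balance on solute: F1*x1 + F2*x2 = F3*x3
F3 = F1 + F2 = 480 + 375 = 855 kg/hr
x3 = (F1*x1 + F2*x2)/F3
x3 = (480*0.5 + 375*0.37) / 855
x3 = 44.30%


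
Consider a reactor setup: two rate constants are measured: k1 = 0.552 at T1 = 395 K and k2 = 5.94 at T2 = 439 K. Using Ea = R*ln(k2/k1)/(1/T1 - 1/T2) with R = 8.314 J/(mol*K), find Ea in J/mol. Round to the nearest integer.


Ea = R * ln(k2/k1) / (1/T1 - 1/T2)
ln(k2/k1) = ln(5.94/0.552) = 2.3759164
1/T1 - 1/T2 = 1/395 - 1/439 = 0.000253741242
Ea = 8.314 * 2.3759164 / 0.000253741242
Ea = 77848 J/mol


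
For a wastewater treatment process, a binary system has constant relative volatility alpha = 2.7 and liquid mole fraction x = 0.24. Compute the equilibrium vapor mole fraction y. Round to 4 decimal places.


y = alpha*x / (1 + (alpha-1)*x)
y = 2.7*0.24 / (1 + (2.7-1)*0.24)
y = 0.648 / (1 + 0.408)
y = 0.648 / 1.408
y = 0.4602


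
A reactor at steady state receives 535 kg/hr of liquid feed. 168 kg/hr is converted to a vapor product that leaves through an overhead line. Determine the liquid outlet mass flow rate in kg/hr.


Steady-state mass balance on the main outlet: F_out = F_in - F_removed
F_out = 535 - 168
F_out = 367 kg/hr


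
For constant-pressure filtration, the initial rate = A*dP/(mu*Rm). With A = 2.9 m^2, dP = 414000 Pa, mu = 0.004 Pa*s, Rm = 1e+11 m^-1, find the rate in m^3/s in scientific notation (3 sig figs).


rate = A * dP / (mu * Rm)
rate = 2.9 * 414000 / (0.004 * 1e+11)
rate = 1200600.0 / 4.000e+08
rate = 3.00e-03 m^3/s


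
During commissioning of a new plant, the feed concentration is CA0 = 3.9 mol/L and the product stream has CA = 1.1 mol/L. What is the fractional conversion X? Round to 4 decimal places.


X = (CA0 - CA) / CA0
X = (3.9 - 1.1) / 3.9
X = 2.8 / 3.9
X = 0.7179


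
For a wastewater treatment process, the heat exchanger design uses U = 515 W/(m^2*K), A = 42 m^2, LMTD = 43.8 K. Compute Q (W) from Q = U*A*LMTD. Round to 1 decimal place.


Q = U * A * LMTD
Q = 515 * 42 * 43.8
Q = 947394.0 W


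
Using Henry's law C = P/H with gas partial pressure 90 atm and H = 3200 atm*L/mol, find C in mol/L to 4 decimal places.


C = P / H
C = 90 / 3200
C = 0.0281 mol/L


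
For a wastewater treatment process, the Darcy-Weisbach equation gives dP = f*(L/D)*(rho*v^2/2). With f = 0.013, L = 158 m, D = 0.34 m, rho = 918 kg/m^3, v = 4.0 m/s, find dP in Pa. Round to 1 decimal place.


dP = f * (L/D) * (rho*v^2/2)
dP = 0.013 * (158/0.34) * (918*4.0^2/2)
L/D = 464.70588235
rho*v^2/2 = 918*16.0/2 = 7344.0
dP = 0.013 * 464.70588235 * 7344.0
dP = 44366.4 Pa


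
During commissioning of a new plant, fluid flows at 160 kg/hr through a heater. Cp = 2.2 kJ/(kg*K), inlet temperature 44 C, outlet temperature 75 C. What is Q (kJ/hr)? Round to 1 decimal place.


Q = m_dot * Cp * (T2 - T1)
Q = 160 * 2.2 * (75 - 44)
Q = 160 * 2.2 * 31
Q = 10912.0 kJ/hr


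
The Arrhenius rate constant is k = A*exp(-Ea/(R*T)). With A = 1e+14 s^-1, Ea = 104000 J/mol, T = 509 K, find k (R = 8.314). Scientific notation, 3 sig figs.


k = A * exp(-Ea/(R*T))
k = 1e+14 * exp(-104000 / (8.314 * 509))
k = 1e+14 * exp(-24.57568)
k = 2.12e+03


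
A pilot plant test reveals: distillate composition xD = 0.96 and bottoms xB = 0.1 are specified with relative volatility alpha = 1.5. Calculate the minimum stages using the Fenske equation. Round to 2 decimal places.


N_min = ln((xD*(1-xB))/(xB*(1-xD))) / ln(alpha)
Numerator inside ln: 0.864 / 0.004 = 216.0
ln(216.0) = 5.375278
ln(alpha) = ln(1.5) = 0.405465
N_min = 5.375278 / 0.405465 = 13.26


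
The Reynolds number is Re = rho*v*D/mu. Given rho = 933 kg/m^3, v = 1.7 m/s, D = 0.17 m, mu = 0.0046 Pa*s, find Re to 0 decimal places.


Re = rho * v * D / mu
Re = 933 * 1.7 * 0.17 / 0.0046
Re = 269.637 / 0.0046
Re = 58617


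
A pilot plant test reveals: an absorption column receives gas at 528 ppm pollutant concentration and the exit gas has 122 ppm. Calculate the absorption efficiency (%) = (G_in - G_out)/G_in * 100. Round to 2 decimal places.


Efficiency = (G_in - G_out) / G_in * 100%
Efficiency = (528 - 122) / 528 * 100
Efficiency = 406 / 528 * 100
Efficiency = 76.89%


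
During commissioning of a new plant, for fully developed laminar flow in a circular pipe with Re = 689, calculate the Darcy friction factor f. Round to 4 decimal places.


f = 64 / Re
f = 64 / 689
f = 0.0929


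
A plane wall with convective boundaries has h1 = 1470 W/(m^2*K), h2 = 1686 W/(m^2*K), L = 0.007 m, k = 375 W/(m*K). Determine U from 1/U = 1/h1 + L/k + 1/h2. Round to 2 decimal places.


1/U = 1/h1 + L/k + 1/h2
1/U = 1/1470 + 0.007/375 + 1/1686
1/U = 0.0006802721 + 1.86667e-05 + 0.0005931198
1/U = 0.0012920586
U = 773.96 W/(m^2*K)


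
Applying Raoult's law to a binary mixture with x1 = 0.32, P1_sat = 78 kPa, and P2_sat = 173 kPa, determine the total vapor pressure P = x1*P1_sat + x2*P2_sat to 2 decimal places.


P = x1*P1_sat + x2*P2_sat
x2 = 1 - x1 = 1 - 0.32 = 0.68
P = 0.32*78 + 0.68*173
P = 24.96 + 117.64
P = 142.60 kPa


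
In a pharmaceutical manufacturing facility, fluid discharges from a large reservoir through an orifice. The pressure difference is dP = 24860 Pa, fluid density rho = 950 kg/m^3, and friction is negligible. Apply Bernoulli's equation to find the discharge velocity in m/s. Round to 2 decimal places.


v = sqrt(2*dP/rho)
v = sqrt(2*24860/950)
v = sqrt(52.336842)
v = 7.23 m/s


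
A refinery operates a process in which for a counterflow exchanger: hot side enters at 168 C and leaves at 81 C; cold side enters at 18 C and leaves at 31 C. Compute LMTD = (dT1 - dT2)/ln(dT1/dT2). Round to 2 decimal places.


dT1 = Th_in - Tc_out = 168 - 31 = 137
dT2 = Th_out - Tc_in = 81 - 18 = 63
LMTD = (dT1 - dT2) / ln(dT1/dT2)
LMTD = (137 - 63) / ln(137/63)
LMTD = 95.26 K


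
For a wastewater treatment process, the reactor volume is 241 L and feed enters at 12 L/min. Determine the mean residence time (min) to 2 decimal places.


tau = V / v0
tau = 241 / 12
tau = 20.08 min


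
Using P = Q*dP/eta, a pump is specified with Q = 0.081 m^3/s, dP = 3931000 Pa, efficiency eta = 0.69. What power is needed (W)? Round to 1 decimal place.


P = Q * dP / eta
P = 0.081 * 3931000 / 0.69
P = 318411.0 / 0.69
P = 461465.2 W


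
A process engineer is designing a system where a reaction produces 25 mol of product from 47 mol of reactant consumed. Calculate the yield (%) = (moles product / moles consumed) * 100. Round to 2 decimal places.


Yield = (moles product / moles consumed) * 100%
Yield = (25 / 47) * 100
Yield = 0.5319 * 100
Yield = 53.19%


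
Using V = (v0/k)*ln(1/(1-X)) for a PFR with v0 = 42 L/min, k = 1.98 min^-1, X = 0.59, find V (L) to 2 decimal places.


V = (v0/k) * ln(1/(1-X))
V = (42/1.98) * ln(1/(1-0.59))
V = 21.212121 * ln(2.439024)
V = 21.212121 * 0.891598
V = 18.91 L


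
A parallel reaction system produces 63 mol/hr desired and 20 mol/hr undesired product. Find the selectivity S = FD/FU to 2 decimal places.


S = desired product rate / undesired product rate
S = 63 / 20
S = 3.15


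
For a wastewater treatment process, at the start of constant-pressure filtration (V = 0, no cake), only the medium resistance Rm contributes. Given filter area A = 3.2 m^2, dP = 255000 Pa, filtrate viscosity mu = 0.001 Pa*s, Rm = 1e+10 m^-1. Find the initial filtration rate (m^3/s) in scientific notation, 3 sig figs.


rate = A * dP / (mu * Rm)
rate = 3.2 * 255000 / (0.001 * 1e+10)
rate = 816000.0 / 1.000e+07
rate = 8.16e-02 m^3/s


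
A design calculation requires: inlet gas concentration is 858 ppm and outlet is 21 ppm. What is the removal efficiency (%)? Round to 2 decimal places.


Efficiency = (G_in - G_out) / G_in * 100%
Efficiency = (858 - 21) / 858 * 100
Efficiency = 837 / 858 * 100
Efficiency = 97.55%


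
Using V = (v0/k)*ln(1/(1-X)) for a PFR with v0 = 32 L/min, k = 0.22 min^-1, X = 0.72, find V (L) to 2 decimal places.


V = (v0/k) * ln(1/(1-X))
V = (32/0.22) * ln(1/(1-0.72))
V = 145.454545 * ln(3.571429)
V = 145.454545 * 1.272966
V = 185.16 L


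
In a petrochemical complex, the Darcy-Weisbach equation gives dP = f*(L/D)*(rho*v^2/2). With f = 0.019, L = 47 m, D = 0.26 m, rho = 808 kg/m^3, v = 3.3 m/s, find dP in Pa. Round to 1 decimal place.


dP = f * (L/D) * (rho*v^2/2)
dP = 0.019 * (47/0.26) * (808*3.3^2/2)
L/D = 180.76923077
rho*v^2/2 = 808*10.89/2 = 4399.56
dP = 0.019 * 180.76923077 * 4399.56
dP = 15110.8 Pa


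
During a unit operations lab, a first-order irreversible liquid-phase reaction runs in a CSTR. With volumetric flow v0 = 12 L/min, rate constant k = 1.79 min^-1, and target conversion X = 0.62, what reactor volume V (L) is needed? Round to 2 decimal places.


V = v0 * X / (k * (1 - X))
V = 12 * 0.62 / (1.79 * (1 - 0.62))
V = 7.44 / (1.79 * 0.38)
V = 7.44 / 0.6802
V = 10.94 L


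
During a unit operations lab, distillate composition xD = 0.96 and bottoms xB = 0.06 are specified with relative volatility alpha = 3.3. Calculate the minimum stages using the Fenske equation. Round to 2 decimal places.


N_min = ln((xD*(1-xB))/(xB*(1-xD))) / ln(alpha)
Numerator inside ln: 0.9024 / 0.0024 = 376.0
ln(376.0) = 5.929589
ln(alpha) = ln(3.3) = 1.193922
N_min = 5.929589 / 1.193922 = 4.97


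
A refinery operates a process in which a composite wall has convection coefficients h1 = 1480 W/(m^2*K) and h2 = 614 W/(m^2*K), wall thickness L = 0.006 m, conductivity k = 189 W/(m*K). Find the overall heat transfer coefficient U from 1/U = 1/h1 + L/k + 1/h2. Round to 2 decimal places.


1/U = 1/h1 + L/k + 1/h2
1/U = 1/1480 + 0.006/189 + 1/614
1/U = 0.0006756757 + 3.1746e-05 + 0.0016286645
1/U = 0.0023360862
U = 428.07 W/(m^2*K)


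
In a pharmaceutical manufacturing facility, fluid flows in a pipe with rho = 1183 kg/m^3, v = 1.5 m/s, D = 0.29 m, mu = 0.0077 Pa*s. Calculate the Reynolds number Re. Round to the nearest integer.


Re = rho * v * D / mu
Re = 1183 * 1.5 * 0.29 / 0.0077
Re = 514.605 / 0.0077
Re = 66832


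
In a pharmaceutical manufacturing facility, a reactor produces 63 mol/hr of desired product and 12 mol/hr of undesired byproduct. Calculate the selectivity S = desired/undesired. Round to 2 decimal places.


S = desired product rate / undesired product rate
S = 63 / 12
S = 5.25


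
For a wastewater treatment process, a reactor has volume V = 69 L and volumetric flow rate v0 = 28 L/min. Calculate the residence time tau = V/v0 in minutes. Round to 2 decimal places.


tau = V / v0
tau = 69 / 28
tau = 2.46 min


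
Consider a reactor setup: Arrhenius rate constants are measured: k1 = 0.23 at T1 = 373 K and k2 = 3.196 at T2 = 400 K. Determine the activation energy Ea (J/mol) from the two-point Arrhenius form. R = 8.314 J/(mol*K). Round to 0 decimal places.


Ea = R * ln(k2/k1) / (1/T1 - 1/T2)
ln(k2/k1) = ln(3.196/0.23) = 2.631576
1/T1 - 1/T2 = 1/373 - 1/400 = 0.000180965147
Ea = 8.314 * 2.631576 / 0.000180965147
Ea = 120901 J/mol


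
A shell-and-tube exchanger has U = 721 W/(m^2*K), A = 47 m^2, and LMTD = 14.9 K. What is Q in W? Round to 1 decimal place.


Q = U * A * LMTD
Q = 721 * 47 * 14.9
Q = 504916.3 W


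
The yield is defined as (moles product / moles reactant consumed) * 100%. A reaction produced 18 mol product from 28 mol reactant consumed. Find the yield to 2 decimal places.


Yield = (moles product / moles consumed) * 100%
Yield = (18 / 28) * 100
Yield = 0.6429 * 100
Yield = 64.29%


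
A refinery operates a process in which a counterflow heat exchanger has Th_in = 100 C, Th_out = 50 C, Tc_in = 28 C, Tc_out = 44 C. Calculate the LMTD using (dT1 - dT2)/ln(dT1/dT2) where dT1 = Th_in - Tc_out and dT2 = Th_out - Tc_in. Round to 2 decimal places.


dT1 = Th_in - Tc_out = 100 - 44 = 56
dT2 = Th_out - Tc_in = 50 - 28 = 22
LMTD = (dT1 - dT2) / ln(dT1/dT2)
LMTD = (56 - 22) / ln(56/22)
LMTD = 36.39 K


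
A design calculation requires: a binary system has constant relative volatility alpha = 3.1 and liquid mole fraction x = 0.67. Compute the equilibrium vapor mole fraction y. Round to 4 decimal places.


y = alpha*x / (1 + (alpha-1)*x)
y = 3.1*0.67 / (1 + (3.1-1)*0.67)
y = 2.077 / (1 + 1.407)
y = 2.077 / 2.407
y = 0.8629


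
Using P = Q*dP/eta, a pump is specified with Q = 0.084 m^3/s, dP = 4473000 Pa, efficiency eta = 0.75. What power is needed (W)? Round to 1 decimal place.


P = Q * dP / eta
P = 0.084 * 4473000 / 0.75
P = 375732.0 / 0.75
P = 500976.0 W


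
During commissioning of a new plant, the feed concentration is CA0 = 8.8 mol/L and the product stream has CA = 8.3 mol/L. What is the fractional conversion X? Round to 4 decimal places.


X = (CA0 - CA) / CA0
X = (8.8 - 8.3) / 8.8
X = 0.5 / 8.8
X = 0.0568


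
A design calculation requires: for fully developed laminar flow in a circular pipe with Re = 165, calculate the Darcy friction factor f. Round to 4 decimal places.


f = 64 / Re
f = 64 / 165
f = 0.3879


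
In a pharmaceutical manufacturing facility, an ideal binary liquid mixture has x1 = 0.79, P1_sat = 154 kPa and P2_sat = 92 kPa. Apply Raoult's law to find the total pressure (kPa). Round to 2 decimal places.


P = x1*P1_sat + x2*P2_sat
x2 = 1 - x1 = 1 - 0.79 = 0.21
P = 0.79*154 + 0.21*92
P = 121.66 + 19.32
P = 140.98 kPa


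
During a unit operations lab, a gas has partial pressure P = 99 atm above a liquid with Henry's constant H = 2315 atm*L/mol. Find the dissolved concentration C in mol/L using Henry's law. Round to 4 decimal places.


C = P / H
C = 99 / 2315
C = 0.0428 mol/L


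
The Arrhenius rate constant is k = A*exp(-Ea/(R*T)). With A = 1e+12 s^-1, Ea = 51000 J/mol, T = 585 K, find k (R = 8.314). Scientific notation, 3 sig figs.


k = A * exp(-Ea/(R*T))
k = 1e+12 * exp(-51000 / (8.314 * 585))
k = 1e+12 * exp(-10.485866)
k = 2.79e+07


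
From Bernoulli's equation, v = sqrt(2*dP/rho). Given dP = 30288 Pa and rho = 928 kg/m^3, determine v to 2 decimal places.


v = sqrt(2*dP/rho)
v = sqrt(2*30288/928)
v = sqrt(65.275862)
v = 8.08 m/s


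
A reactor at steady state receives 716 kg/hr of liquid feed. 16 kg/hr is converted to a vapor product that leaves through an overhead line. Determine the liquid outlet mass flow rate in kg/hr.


Steady-state mass balance on the main outlet: F_out = F_in - F_removed
F_out = 716 - 16
F_out = 700 kg/hr


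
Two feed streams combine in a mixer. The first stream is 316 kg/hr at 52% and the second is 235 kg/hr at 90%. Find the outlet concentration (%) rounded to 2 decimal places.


Mass balance on solute: F1*x1 + F2*x2 = F3*x3
F3 = F1 + F2 = 316 + 235 = 551 kg/hr
x3 = (F1*x1 + F2*x2)/F3
x3 = (316*0.52 + 235*0.9) / 551
x3 = 68.21%


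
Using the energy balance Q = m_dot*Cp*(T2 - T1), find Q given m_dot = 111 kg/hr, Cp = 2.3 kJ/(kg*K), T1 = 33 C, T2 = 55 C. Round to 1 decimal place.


Q = m_dot * Cp * (T2 - T1)
Q = 111 * 2.3 * (55 - 33)
Q = 111 * 2.3 * 22
Q = 5616.6 kJ/hr


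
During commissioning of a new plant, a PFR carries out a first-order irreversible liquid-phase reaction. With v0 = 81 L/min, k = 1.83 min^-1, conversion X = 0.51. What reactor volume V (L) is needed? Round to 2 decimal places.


V = (v0/k) * ln(1/(1-X))
V = (81/1.83) * ln(1/(1-0.51))
V = 44.262295 * ln(2.040816)
V = 44.262295 * 0.71335
V = 31.57 L


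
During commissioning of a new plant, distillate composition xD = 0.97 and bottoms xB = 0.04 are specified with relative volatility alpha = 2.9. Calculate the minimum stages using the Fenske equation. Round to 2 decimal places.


N_min = ln((xD*(1-xB))/(xB*(1-xD))) / ln(alpha)
Numerator inside ln: 0.9312 / 0.0012 = 776.0
ln(776.0) = 6.654153
ln(alpha) = ln(2.9) = 1.064711
N_min = 6.654153 / 1.064711 = 6.25


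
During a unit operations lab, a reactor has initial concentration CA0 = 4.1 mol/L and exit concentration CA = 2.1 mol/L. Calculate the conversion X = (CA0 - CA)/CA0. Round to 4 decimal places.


X = (CA0 - CA) / CA0
X = (4.1 - 2.1) / 4.1
X = 2.0 / 4.1
X = 0.4878


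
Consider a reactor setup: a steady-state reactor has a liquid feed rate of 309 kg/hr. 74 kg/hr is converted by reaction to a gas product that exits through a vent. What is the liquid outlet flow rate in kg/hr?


Steady-state mass balance on the main outlet: F_out = F_in - F_removed
F_out = 309 - 74
F_out = 235 kg/hr


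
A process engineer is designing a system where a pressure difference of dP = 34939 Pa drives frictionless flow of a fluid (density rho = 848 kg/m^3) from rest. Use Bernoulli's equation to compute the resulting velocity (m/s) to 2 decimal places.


v = sqrt(2*dP/rho)
v = sqrt(2*34939/848)
v = sqrt(82.403302)
v = 9.08 m/s


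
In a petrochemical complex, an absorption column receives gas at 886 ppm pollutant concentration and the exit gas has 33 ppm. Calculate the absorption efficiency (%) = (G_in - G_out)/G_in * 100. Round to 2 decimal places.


Efficiency = (G_in - G_out) / G_in * 100%
Efficiency = (886 - 33) / 886 * 100
Efficiency = 853 / 886 * 100
Efficiency = 96.28%


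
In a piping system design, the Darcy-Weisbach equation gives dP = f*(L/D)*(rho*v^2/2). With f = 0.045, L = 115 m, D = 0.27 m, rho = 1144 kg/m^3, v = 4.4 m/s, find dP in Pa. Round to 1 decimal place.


dP = f * (L/D) * (rho*v^2/2)
dP = 0.045 * (115/0.27) * (1144*4.4^2/2)
L/D = 425.92592593
rho*v^2/2 = 1144*19.36/2 = 11073.92
dP = 0.045 * 425.92592593 * 11073.92
dP = 212250.1 Pa


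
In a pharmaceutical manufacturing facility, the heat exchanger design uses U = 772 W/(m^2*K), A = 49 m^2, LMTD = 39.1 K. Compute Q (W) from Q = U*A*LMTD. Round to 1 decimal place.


Q = U * A * LMTD
Q = 772 * 49 * 39.1
Q = 1479074.8 W


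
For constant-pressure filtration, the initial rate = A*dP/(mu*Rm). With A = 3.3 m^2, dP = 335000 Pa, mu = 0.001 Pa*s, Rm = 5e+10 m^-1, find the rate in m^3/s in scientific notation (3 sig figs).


rate = A * dP / (mu * Rm)
rate = 3.3 * 335000 / (0.001 * 5e+10)
rate = 1105500.0 / 5.000e+07
rate = 2.21e-02 m^3/s


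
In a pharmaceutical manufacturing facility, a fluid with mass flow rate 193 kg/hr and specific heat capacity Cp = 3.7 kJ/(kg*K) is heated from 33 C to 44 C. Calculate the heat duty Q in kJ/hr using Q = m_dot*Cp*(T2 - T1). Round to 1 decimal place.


Q = m_dot * Cp * (T2 - T1)
Q = 193 * 3.7 * (44 - 33)
Q = 193 * 3.7 * 11
Q = 7855.1 kJ/hr


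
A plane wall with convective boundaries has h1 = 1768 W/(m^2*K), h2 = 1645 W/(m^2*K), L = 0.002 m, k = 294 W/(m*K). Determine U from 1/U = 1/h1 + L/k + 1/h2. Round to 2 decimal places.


1/U = 1/h1 + L/k + 1/h2
1/U = 1/1768 + 0.002/294 + 1/1645
1/U = 0.0005656109 + 6.8027e-06 + 0.0006079027
1/U = 0.0011803163
U = 847.23 W/(m^2*K)


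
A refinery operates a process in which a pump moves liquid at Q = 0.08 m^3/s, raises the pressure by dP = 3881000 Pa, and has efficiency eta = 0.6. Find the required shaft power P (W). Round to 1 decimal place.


P = Q * dP / eta
P = 0.08 * 3881000 / 0.6
P = 310480.0 / 0.6
P = 517466.7 W


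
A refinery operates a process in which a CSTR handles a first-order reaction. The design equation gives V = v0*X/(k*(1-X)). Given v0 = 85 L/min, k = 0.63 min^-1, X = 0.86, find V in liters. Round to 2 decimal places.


V = v0 * X / (k * (1 - X))
V = 85 * 0.86 / (0.63 * (1 - 0.86))
V = 73.1 / (0.63 * 0.14)
V = 73.1 / 0.0882
V = 828.80 L


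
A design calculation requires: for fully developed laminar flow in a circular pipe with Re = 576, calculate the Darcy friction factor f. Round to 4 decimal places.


f = 64 / Re
f = 64 / 576
f = 0.1111


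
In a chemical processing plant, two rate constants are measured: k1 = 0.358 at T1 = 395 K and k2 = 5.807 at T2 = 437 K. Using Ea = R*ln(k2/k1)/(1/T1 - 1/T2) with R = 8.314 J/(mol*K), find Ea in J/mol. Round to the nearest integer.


Ea = R * ln(k2/k1) / (1/T1 - 1/T2)
ln(k2/k1) = ln(5.807/0.358) = 2.7862864
1/T1 - 1/T2 = 1/395 - 1/437 = 0.00024331605
Ea = 8.314 * 2.7862864 / 0.00024331605
Ea = 95206 J/mol


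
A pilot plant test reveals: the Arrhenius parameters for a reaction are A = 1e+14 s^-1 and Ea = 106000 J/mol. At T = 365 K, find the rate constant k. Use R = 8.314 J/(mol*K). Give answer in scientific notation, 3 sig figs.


k = A * exp(-Ea/(R*T))
k = 1e+14 * exp(-106000 / (8.314 * 365))
k = 1e+14 * exp(-34.930353)
k = 6.76e-02


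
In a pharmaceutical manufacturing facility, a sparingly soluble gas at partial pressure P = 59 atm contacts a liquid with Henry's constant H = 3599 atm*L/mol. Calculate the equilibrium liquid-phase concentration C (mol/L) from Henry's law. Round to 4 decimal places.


C = P / H
C = 59 / 3599
C = 0.0164 mol/L


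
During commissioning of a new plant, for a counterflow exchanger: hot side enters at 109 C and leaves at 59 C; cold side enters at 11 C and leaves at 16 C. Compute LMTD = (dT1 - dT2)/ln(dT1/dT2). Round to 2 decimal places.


dT1 = Th_in - Tc_out = 109 - 16 = 93
dT2 = Th_out - Tc_in = 59 - 11 = 48
LMTD = (dT1 - dT2) / ln(dT1/dT2)
LMTD = (93 - 48) / ln(93/48)
LMTD = 68.04 K


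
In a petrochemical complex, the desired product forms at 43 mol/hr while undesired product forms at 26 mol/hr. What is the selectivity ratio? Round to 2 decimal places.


S = desired product rate / undesired product rate
S = 43 / 26
S = 1.65


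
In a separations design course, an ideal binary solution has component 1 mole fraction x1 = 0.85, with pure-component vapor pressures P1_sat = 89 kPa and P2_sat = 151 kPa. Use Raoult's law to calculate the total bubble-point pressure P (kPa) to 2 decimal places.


P = x1*P1_sat + x2*P2_sat
x2 = 1 - x1 = 1 - 0.85 = 0.15
P = 0.85*89 + 0.15*151
P = 75.65 + 22.65
P = 98.30 kPa


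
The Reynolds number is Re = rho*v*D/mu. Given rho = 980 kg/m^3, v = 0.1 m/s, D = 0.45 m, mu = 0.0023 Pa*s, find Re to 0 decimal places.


Re = rho * v * D / mu
Re = 980 * 0.1 * 0.45 / 0.0023
Re = 44.1 / 0.0023
Re = 19174


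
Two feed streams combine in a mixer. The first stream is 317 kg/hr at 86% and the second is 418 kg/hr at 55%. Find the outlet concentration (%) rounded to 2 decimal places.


Mass balance on solute: F1*x1 + F2*x2 = F3*x3
F3 = F1 + F2 = 317 + 418 = 735 kg/hr
x3 = (F1*x1 + F2*x2)/F3
x3 = (317*0.86 + 418*0.55) / 735
x3 = 68.37%


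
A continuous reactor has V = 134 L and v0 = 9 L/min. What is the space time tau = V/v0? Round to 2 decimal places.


tau = V / v0
tau = 134 / 9
tau = 14.89 min


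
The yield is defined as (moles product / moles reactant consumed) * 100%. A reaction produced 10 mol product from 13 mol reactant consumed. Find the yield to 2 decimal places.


Yield = (moles product / moles consumed) * 100%
Yield = (10 / 13) * 100
Yield = 0.7692 * 100
Yield = 76.92%


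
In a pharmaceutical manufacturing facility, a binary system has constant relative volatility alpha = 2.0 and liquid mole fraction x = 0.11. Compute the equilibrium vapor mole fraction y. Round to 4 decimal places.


y = alpha*x / (1 + (alpha-1)*x)
y = 2.0*0.11 / (1 + (2.0-1)*0.11)
y = 0.22 / (1 + 0.11)
y = 0.22 / 1.11
y = 0.1982


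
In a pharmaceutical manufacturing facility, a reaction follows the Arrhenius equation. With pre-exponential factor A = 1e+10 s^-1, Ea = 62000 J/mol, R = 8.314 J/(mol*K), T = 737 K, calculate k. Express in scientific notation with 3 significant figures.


k = A * exp(-Ea/(R*T))
k = 1e+10 * exp(-62000 / (8.314 * 737))
k = 1e+10 * exp(-10.118454)
k = 4.03e+05


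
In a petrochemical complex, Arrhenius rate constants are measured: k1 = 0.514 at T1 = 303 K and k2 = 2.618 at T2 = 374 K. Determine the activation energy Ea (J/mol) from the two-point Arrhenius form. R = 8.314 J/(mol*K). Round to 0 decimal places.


Ea = R * ln(k2/k1) / (1/T1 - 1/T2)
ln(k2/k1) = ln(2.618/0.514) = 1.6279427
1/T1 - 1/T2 = 1/303 - 1/374 = 0.000626533242
Ea = 8.314 * 1.6279427 / 0.000626533242
Ea = 21603 J/mol


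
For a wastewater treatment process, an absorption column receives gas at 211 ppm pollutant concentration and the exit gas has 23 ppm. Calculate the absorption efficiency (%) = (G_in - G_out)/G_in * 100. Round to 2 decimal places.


Efficiency = (G_in - G_out) / G_in * 100%
Efficiency = (211 - 23) / 211 * 100
Efficiency = 188 / 211 * 100
Efficiency = 89.10%


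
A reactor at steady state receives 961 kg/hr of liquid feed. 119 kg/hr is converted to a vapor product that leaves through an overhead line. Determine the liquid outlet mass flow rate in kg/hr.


Steady-state mass balance on the main outlet: F_out = F_in - F_removed
F_out = 961 - 119
F_out = 842 kg/hr


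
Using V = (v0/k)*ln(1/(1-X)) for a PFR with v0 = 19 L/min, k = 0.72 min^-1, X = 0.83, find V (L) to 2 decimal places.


V = (v0/k) * ln(1/(1-X))
V = (19/0.72) * ln(1/(1-0.83))
V = 26.388889 * ln(5.882353)
V = 26.388889 * 1.771957
V = 46.76 L


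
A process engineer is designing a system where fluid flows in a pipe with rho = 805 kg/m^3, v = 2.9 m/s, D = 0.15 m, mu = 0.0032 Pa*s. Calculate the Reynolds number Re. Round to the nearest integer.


Re = rho * v * D / mu
Re = 805 * 2.9 * 0.15 / 0.0032
Re = 350.175 / 0.0032
Re = 109430


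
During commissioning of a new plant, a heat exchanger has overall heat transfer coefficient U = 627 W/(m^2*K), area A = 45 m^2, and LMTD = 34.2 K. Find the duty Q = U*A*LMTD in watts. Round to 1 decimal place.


Q = U * A * LMTD
Q = 627 * 45 * 34.2
Q = 964953.0 W


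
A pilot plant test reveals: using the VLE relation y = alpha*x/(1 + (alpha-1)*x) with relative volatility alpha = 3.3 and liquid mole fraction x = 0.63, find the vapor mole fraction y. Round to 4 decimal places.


y = alpha*x / (1 + (alpha-1)*x)
y = 3.3*0.63 / (1 + (3.3-1)*0.63)
y = 2.079 / (1 + 1.449)
y = 2.079 / 2.449
y = 0.8489


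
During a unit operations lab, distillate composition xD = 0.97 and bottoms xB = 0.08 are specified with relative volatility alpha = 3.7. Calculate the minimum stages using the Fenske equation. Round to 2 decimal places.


N_min = ln((xD*(1-xB))/(xB*(1-xD))) / ln(alpha)
Numerator inside ln: 0.8924 / 0.0024 = 371.833333
ln(371.833333) = 5.918446
ln(alpha) = ln(3.7) = 1.308333
N_min = 5.918446 / 1.308333 = 4.52


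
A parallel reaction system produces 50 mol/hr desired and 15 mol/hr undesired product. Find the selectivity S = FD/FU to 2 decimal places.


S = desired product rate / undesired product rate
S = 50 / 15
S = 3.33


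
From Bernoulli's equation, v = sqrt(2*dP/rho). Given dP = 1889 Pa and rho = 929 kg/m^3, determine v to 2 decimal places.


v = sqrt(2*dP/rho)
v = sqrt(2*1889/929)
v = sqrt(4.066738)
v = 2.02 m/s


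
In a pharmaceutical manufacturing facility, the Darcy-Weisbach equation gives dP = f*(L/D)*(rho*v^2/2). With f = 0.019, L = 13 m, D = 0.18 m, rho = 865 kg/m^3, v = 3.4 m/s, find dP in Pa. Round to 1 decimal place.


dP = f * (L/D) * (rho*v^2/2)
dP = 0.019 * (13/0.18) * (865*3.4^2/2)
L/D = 72.22222222
rho*v^2/2 = 865*11.56/2 = 4999.7
dP = 0.019 * 72.22222222 * 4999.7
dP = 6860.7 Pa


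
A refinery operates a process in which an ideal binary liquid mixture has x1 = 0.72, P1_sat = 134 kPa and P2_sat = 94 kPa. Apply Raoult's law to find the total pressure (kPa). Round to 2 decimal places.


P = x1*P1_sat + x2*P2_sat
x2 = 1 - x1 = 1 - 0.72 = 0.28
P = 0.72*134 + 0.28*94
P = 96.48 + 26.32
P = 122.80 kPa


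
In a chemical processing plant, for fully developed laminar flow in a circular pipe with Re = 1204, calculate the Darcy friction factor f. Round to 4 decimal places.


f = 64 / Re
f = 64 / 1204
f = 0.0532


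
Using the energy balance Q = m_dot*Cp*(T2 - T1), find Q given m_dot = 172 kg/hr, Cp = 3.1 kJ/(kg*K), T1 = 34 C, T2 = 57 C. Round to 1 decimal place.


Q = m_dot * Cp * (T2 - T1)
Q = 172 * 3.1 * (57 - 34)
Q = 172 * 3.1 * 23
Q = 12263.6 kJ/hr


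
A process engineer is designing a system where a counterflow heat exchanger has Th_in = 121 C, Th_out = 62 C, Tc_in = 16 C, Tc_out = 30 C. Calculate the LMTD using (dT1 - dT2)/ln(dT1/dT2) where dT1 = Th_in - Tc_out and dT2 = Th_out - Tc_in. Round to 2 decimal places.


dT1 = Th_in - Tc_out = 121 - 30 = 91
dT2 = Th_out - Tc_in = 62 - 16 = 46
LMTD = (dT1 - dT2) / ln(dT1/dT2)
LMTD = (91 - 46) / ln(91/46)
LMTD = 65.96 K


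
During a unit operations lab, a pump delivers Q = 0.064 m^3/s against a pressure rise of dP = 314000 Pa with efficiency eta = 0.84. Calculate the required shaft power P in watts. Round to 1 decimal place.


P = Q * dP / eta
P = 0.064 * 314000 / 0.84
P = 20096.0 / 0.84
P = 23923.8 W


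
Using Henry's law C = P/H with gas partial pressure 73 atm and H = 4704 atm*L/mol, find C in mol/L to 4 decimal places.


C = P / H
C = 73 / 4704
C = 0.0155 mol/L


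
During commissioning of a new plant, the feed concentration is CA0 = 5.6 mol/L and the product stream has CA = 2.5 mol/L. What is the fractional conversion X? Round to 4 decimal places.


X = (CA0 - CA) / CA0
X = (5.6 - 2.5) / 5.6
X = 3.1 / 5.6
X = 0.5536


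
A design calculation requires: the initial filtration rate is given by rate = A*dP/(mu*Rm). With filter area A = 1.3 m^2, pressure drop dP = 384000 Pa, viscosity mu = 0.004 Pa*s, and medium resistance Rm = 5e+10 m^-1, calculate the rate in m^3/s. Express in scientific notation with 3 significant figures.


rate = A * dP / (mu * Rm)
rate = 1.3 * 384000 / (0.004 * 5e+10)
rate = 499200.0 / 2.000e+08
rate = 2.50e-03 m^3/s


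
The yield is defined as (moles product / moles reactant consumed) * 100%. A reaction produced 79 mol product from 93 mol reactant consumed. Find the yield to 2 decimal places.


Yield = (moles product / moles consumed) * 100%
Yield = (79 / 93) * 100
Yield = 0.8495 * 100
Yield = 84.95%


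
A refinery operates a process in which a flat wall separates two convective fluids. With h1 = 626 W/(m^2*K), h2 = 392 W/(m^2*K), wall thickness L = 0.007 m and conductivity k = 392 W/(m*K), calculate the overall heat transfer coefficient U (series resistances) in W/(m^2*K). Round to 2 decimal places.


1/U = 1/h1 + L/k + 1/h2
1/U = 1/626 + 0.007/392 + 1/392
1/U = 0.0015974441 + 1.78571e-05 + 0.0025510204
1/U = 0.0041663216
U = 240.02 W/(m^2*K)


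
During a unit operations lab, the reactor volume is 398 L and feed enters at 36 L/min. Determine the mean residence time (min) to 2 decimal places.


tau = V / v0
tau = 398 / 36
tau = 11.06 min


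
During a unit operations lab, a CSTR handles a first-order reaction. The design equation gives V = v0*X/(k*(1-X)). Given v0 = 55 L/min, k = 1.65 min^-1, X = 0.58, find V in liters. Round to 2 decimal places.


V = v0 * X / (k * (1 - X))
V = 55 * 0.58 / (1.65 * (1 - 0.58))
V = 31.9 / (1.65 * 0.42)
V = 31.9 / 0.693
V = 46.03 L


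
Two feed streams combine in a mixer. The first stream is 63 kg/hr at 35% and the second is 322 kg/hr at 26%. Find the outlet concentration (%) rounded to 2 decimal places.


Mass balance on solute: F1*x1 + F2*x2 = F3*x3
F3 = F1 + F2 = 63 + 322 = 385 kg/hr
x3 = (F1*x1 + F2*x2)/F3
x3 = (63*0.35 + 322*0.26) / 385
x3 = 27.47%


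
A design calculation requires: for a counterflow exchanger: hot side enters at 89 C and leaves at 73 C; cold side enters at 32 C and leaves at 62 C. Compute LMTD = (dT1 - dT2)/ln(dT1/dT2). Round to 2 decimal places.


dT1 = Th_in - Tc_out = 89 - 62 = 27
dT2 = Th_out - Tc_in = 73 - 32 = 41
LMTD = (dT1 - dT2) / ln(dT1/dT2)
LMTD = (27 - 41) / ln(27/41)
LMTD = 33.51 K


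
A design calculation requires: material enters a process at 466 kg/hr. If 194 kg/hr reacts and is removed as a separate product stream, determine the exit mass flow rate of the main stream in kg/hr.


Steady-state mass balance on the main outlet: F_out = F_in - F_removed
F_out = 466 - 194
F_out = 272 kg/hr


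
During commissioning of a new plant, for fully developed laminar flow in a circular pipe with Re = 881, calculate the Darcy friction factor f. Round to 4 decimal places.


f = 64 / Re
f = 64 / 881
f = 0.0726


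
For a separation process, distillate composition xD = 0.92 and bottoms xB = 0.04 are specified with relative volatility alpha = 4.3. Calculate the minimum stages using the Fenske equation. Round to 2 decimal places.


N_min = ln((xD*(1-xB))/(xB*(1-xD))) / ln(alpha)
Numerator inside ln: 0.8832 / 0.0032 = 276.0
ln(276.0) = 5.620401
ln(alpha) = ln(4.3) = 1.458615
N_min = 5.620401 / 1.458615 = 3.85


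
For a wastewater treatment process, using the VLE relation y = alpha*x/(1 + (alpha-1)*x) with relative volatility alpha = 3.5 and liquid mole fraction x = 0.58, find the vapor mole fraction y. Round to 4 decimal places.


y = alpha*x / (1 + (alpha-1)*x)
y = 3.5*0.58 / (1 + (3.5-1)*0.58)
y = 2.03 / (1 + 1.45)
y = 2.03 / 2.45
y = 0.8286


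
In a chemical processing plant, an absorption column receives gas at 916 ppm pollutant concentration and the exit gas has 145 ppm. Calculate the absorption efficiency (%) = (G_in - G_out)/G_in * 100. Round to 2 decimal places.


Efficiency = (G_in - G_out) / G_in * 100%
Efficiency = (916 - 145) / 916 * 100
Efficiency = 771 / 916 * 100
Efficiency = 84.17%
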